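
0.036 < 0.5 True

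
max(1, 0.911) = 1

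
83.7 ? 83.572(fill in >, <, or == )>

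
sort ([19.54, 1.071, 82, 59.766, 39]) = [1.071, 19.54, 39, 59.766, 82]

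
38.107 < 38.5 True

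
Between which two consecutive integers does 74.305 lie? 74 and 75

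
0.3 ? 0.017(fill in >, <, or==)>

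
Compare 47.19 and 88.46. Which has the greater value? 88.46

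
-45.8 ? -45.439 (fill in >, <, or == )<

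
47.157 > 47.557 False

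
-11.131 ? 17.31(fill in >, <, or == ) <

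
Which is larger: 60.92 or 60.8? 60.92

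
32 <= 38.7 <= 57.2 True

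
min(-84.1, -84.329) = -84.329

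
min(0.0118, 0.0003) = 0.0003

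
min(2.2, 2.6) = 2.2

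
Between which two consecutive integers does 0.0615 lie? 0 and 1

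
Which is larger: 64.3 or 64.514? 64.514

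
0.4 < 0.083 False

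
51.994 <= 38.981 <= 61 False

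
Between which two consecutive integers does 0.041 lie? 0 and 1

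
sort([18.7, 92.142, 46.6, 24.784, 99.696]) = [18.7, 24.784, 46.6, 92.142, 99.696]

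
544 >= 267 True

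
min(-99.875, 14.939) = -99.875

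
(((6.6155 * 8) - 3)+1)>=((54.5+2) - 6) True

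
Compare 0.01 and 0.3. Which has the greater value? 0.3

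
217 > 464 False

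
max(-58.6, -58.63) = -58.6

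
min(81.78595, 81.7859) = 81.7859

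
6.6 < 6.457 False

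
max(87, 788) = 788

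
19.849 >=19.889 False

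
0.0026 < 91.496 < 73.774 False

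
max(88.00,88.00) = 88.00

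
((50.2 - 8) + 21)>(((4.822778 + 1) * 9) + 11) False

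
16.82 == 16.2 False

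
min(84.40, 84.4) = 84.40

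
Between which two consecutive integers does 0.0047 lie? 0 and 1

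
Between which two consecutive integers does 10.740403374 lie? 10 and 11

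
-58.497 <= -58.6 False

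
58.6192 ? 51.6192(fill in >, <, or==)>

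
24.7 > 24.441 True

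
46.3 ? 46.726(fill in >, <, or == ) <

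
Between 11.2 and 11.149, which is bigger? 11.2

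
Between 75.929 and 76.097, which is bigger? 76.097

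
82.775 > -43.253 True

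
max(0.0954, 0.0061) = 0.0954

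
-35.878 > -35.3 False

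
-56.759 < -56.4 True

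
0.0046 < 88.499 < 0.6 False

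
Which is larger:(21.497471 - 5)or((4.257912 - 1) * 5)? (21.497471 - 5)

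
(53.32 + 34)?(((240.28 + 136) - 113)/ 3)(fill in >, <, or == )<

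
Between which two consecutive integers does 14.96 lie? 14 and 15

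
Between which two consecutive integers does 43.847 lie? 43 and 44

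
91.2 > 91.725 False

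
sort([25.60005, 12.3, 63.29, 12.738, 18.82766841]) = [12.3, 12.738, 18.82766841, 25.60005, 63.29]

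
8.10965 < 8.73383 True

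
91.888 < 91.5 False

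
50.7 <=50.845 True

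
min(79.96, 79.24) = 79.24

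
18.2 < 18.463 True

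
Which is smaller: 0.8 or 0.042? 0.042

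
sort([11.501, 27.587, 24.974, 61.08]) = [11.501, 24.974, 27.587, 61.08]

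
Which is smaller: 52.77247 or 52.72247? 52.72247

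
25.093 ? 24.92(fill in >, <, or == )>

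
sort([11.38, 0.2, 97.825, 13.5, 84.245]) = [0.2, 11.38, 13.5, 84.245, 97.825]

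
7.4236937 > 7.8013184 False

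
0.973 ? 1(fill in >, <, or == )<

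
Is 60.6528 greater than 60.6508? Yes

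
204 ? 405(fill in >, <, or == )<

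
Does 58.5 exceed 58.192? Yes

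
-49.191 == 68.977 False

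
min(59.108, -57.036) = -57.036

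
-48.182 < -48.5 False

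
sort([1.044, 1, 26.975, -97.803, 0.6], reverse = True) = [26.975, 1.044, 1, 0.6, -97.803]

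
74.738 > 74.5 True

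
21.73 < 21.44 False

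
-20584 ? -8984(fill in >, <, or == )<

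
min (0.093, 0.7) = 0.093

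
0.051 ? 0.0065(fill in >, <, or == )>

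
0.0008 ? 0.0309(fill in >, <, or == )<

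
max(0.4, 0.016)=0.4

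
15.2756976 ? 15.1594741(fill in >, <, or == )>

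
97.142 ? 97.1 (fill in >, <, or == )>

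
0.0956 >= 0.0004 True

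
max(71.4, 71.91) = 71.91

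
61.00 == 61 True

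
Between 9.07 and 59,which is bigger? 59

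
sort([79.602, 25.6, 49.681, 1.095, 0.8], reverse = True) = [79.602, 49.681, 25.6, 1.095, 0.8]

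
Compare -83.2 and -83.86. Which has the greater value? -83.2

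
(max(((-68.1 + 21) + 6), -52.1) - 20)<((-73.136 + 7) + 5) False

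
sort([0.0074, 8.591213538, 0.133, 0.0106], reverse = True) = [8.591213538, 0.133, 0.0106, 0.0074]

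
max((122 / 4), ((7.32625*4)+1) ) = 30.5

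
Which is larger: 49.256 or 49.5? 49.5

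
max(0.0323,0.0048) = 0.0323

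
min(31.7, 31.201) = 31.201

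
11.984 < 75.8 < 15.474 False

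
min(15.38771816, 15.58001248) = 15.38771816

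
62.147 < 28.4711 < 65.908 False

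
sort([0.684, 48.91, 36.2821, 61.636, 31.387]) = [0.684, 31.387, 36.2821, 48.91, 61.636]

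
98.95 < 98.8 False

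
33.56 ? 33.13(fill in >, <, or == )>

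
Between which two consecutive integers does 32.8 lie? 32 and 33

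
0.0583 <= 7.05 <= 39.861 True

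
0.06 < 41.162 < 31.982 False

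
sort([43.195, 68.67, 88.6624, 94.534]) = [43.195, 68.67, 88.6624, 94.534]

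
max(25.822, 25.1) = 25.822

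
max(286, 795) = 795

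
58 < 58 False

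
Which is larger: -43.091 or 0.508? 0.508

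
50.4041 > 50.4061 False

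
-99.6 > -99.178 False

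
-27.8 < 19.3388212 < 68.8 True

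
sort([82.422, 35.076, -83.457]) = [-83.457, 35.076, 82.422]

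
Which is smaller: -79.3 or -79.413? -79.413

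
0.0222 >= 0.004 True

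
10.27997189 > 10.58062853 False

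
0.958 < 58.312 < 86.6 True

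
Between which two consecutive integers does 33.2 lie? 33 and 34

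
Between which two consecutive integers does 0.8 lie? 0 and 1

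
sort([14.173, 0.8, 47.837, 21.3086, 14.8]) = [0.8, 14.173, 14.8, 21.3086, 47.837]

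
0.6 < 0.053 False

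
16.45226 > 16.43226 True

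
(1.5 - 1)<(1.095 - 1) False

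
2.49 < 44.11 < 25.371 False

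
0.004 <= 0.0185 True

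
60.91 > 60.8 True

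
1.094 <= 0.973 False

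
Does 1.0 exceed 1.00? No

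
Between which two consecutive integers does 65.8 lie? 65 and 66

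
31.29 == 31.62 False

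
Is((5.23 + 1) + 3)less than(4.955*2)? Yes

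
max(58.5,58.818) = 58.818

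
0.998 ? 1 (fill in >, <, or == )<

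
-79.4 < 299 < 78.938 False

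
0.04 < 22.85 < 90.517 True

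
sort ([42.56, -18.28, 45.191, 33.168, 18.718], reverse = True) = [45.191, 42.56, 33.168, 18.718, -18.28]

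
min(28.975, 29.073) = 28.975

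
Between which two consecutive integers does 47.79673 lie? 47 and 48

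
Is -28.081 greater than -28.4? Yes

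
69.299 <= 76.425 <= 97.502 True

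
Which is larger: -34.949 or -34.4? -34.4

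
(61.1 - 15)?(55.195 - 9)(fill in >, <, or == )<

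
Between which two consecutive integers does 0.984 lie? 0 and 1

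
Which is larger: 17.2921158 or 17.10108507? 17.2921158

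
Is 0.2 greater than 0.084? Yes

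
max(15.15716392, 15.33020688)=15.33020688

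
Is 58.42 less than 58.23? No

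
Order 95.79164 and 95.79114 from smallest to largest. 95.79114, 95.79164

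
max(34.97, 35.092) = 35.092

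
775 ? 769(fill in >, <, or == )>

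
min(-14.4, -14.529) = -14.529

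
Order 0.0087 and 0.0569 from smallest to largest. 0.0087, 0.0569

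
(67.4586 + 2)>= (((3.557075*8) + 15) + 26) True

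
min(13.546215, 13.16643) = 13.16643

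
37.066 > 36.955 True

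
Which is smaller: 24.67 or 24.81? 24.67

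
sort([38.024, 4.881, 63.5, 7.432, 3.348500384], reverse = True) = [63.5, 38.024, 7.432, 4.881, 3.348500384]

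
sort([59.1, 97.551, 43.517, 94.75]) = [43.517, 59.1, 94.75, 97.551]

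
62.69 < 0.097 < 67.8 False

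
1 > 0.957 True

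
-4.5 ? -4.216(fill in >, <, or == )<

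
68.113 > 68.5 False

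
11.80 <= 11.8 True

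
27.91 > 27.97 False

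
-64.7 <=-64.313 True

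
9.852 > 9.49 True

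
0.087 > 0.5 False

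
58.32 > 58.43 False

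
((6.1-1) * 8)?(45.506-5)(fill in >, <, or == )>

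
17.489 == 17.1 False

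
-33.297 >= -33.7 True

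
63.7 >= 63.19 True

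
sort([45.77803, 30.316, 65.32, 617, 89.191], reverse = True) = [617, 89.191, 65.32, 45.77803, 30.316]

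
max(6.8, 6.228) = 6.8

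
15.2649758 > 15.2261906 True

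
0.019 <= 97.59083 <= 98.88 True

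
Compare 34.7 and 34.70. They are equal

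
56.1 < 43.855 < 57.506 False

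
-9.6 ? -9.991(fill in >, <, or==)>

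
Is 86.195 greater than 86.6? No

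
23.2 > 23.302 False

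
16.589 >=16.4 True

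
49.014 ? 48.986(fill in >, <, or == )>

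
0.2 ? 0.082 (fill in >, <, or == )>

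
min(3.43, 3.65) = 3.43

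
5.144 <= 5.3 True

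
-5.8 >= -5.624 False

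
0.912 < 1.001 True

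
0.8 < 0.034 False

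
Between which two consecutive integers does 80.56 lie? 80 and 81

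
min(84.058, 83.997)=83.997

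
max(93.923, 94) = 94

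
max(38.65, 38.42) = 38.65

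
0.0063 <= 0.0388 True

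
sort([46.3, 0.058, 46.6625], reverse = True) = [46.6625, 46.3, 0.058]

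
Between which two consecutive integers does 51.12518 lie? 51 and 52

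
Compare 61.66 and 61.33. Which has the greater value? 61.66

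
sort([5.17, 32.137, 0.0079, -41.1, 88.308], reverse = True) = [88.308, 32.137, 5.17, 0.0079, -41.1]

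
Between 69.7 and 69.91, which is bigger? 69.91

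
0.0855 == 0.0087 False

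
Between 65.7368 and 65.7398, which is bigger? 65.7398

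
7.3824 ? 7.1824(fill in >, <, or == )>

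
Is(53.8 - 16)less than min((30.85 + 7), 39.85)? Yes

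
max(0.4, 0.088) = 0.4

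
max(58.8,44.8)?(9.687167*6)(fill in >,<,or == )>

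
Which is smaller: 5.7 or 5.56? 5.56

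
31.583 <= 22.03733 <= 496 False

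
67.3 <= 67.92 True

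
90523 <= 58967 False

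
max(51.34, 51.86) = 51.86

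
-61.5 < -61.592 False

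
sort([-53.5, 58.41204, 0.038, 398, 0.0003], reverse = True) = [398, 58.41204, 0.038, 0.0003, -53.5]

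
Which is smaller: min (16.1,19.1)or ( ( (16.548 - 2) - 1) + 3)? min (16.1,19.1)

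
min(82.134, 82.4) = 82.134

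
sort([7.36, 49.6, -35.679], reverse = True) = [49.6, 7.36, -35.679]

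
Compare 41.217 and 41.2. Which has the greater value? 41.217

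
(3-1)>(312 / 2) False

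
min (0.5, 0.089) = 0.089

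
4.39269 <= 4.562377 True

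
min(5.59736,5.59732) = 5.59732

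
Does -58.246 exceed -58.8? Yes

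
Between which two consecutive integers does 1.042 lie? 1 and 2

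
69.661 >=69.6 True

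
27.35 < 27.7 True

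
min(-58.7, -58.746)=-58.746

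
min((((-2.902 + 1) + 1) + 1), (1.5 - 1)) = 0.098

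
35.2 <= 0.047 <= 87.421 False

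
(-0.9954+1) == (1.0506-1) False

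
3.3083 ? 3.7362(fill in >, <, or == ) <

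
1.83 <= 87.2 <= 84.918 False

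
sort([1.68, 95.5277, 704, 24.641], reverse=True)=[704, 95.5277, 24.641, 1.68]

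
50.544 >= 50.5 True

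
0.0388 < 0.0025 False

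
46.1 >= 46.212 False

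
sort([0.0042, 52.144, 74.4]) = [0.0042, 52.144, 74.4]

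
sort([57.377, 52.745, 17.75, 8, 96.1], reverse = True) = [96.1, 57.377, 52.745, 17.75, 8]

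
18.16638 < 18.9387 True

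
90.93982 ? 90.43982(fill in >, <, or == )>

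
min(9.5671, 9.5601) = 9.5601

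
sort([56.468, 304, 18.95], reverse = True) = [304, 56.468, 18.95]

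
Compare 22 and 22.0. They are equal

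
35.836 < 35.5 False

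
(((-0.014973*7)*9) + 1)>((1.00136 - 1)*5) True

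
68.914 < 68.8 False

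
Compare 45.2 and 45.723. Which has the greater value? 45.723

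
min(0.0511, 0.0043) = 0.0043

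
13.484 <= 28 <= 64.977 True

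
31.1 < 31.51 True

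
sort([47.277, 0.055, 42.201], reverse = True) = [47.277, 42.201, 0.055]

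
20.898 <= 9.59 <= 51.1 False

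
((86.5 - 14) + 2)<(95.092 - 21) False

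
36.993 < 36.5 False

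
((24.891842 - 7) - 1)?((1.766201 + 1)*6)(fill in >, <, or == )>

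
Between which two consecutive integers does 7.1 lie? 7 and 8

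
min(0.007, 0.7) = 0.007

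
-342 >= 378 False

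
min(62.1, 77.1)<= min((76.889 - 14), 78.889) True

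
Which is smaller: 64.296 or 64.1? 64.1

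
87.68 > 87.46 True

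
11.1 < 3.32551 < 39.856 False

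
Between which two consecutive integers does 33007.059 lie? 33007 and 33008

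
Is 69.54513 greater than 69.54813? No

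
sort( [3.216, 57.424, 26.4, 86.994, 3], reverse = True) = [86.994, 57.424, 26.4, 3.216, 3]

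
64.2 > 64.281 False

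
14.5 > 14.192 True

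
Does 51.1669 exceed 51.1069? Yes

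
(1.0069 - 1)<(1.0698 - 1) True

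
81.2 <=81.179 False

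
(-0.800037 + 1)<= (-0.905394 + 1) False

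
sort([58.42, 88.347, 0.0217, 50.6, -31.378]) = [-31.378, 0.0217, 50.6, 58.42, 88.347]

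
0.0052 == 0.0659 False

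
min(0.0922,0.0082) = 0.0082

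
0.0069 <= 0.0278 True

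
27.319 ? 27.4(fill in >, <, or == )<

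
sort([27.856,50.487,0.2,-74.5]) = [-74.5,0.2,27.856,50.487]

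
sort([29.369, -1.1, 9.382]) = [-1.1, 9.382, 29.369]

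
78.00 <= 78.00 True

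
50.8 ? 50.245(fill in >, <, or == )>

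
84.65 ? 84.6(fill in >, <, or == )>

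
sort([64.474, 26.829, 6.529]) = [6.529, 26.829, 64.474]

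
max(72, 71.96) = 72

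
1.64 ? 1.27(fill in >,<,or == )>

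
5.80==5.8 True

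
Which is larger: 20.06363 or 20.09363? 20.09363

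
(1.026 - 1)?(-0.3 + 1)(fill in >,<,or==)<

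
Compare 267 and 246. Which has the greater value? 267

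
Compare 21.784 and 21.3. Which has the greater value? 21.784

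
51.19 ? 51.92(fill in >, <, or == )<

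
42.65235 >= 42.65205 True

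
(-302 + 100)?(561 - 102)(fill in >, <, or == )<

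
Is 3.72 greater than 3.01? Yes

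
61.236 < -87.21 False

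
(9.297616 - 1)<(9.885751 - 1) True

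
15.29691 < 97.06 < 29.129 False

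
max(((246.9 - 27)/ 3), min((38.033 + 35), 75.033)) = 73.3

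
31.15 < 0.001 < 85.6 False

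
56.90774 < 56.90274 False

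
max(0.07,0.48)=0.48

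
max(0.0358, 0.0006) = 0.0358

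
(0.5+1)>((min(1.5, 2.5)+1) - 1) False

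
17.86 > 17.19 True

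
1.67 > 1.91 False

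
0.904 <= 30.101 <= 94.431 True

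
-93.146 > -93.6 True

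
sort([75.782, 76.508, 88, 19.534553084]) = [19.534553084, 75.782, 76.508, 88]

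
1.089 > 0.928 True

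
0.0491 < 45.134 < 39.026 False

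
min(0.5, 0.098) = 0.098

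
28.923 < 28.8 False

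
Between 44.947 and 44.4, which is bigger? 44.947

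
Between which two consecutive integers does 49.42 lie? 49 and 50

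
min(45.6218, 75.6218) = 45.6218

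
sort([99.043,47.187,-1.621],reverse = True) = [99.043,47.187,-1.621]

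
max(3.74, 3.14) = 3.74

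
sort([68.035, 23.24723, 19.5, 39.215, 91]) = [19.5, 23.24723, 39.215, 68.035, 91]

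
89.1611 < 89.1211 False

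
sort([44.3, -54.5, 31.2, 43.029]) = [-54.5, 31.2, 43.029, 44.3]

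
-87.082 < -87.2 False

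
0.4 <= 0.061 False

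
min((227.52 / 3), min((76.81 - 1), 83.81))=75.81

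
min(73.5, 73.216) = 73.216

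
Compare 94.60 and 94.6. They are equal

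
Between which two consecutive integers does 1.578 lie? 1 and 2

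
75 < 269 True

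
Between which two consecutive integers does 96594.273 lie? 96594 and 96595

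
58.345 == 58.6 False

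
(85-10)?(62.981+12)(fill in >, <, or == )>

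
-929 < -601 True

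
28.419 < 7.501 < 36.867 False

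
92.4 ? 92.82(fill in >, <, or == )<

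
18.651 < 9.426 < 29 False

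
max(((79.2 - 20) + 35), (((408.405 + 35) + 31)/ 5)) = 94.881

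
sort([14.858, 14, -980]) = [-980, 14, 14.858]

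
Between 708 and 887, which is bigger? 887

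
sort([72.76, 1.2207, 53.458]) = [1.2207, 53.458, 72.76]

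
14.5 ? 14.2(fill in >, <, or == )>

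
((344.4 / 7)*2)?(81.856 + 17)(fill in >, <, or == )<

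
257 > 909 False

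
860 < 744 False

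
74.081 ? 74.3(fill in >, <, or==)<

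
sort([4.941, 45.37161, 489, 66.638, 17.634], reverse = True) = [489, 66.638, 45.37161, 17.634, 4.941]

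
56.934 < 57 True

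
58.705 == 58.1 False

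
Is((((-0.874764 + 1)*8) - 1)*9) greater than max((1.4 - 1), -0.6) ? No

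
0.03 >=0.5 False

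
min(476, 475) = 475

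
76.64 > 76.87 False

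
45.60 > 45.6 False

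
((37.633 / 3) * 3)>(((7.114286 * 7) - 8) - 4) False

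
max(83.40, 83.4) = 83.4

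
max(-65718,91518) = 91518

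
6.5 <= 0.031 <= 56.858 False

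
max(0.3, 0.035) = 0.3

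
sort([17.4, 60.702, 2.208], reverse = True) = [60.702, 17.4, 2.208]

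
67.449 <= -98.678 False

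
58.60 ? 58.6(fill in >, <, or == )==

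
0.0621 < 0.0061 False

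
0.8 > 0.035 True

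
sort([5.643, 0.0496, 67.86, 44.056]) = [0.0496, 5.643, 44.056, 67.86]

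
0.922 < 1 True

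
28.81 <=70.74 True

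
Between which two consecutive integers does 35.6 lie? 35 and 36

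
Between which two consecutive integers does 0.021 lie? 0 and 1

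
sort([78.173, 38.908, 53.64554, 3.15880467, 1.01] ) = [1.01, 3.15880467, 38.908, 53.64554, 78.173]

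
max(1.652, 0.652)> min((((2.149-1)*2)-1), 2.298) True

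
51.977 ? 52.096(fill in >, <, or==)<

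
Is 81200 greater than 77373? Yes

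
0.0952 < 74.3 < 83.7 True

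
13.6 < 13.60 False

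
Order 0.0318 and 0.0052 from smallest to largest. 0.0052, 0.0318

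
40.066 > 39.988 True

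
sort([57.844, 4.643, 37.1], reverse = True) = [57.844, 37.1, 4.643]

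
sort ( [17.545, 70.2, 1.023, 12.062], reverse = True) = [70.2, 17.545, 12.062, 1.023]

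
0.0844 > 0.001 True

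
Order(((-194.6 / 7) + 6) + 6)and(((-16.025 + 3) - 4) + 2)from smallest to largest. (((-194.6 / 7) + 6) + 6), (((-16.025 + 3) - 4) + 2)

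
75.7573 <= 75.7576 True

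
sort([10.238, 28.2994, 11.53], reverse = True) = [28.2994, 11.53, 10.238]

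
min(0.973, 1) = 0.973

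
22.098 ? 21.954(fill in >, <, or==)>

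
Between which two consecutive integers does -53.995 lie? -54 and -53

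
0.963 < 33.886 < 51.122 True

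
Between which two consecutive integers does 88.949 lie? 88 and 89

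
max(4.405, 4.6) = 4.6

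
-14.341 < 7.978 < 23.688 True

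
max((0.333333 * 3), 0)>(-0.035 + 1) True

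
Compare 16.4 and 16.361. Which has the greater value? 16.4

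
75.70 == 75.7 True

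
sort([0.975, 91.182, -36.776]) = [-36.776, 0.975, 91.182]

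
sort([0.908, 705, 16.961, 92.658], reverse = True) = [705, 92.658, 16.961, 0.908]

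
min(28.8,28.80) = 28.8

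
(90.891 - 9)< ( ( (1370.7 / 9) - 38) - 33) False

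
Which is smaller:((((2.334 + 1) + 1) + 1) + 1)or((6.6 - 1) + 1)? ((((2.334 + 1) + 1) + 1) + 1)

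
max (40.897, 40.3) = 40.897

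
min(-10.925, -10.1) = -10.925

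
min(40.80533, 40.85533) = 40.80533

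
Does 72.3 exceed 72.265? Yes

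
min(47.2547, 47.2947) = 47.2547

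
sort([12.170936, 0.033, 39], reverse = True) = [39, 12.170936, 0.033]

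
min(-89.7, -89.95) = -89.95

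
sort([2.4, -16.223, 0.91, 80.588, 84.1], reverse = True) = [84.1, 80.588, 2.4, 0.91, -16.223]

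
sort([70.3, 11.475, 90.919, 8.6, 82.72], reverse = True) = [90.919, 82.72, 70.3, 11.475, 8.6]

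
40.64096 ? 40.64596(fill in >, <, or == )<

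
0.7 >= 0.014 True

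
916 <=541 False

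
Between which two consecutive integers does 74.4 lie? 74 and 75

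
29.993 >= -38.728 True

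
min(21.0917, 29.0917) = 21.0917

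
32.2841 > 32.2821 True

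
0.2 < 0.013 False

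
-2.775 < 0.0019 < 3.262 True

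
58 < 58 False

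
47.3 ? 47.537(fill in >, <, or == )<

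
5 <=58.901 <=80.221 True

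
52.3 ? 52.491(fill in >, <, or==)<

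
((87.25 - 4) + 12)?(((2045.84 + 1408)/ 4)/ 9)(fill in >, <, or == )<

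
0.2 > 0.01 True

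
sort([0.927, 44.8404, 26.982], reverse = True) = [44.8404, 26.982, 0.927]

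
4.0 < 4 False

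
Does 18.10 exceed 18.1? No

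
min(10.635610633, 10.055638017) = 10.055638017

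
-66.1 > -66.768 True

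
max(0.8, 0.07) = 0.8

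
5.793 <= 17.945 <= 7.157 False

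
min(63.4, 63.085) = 63.085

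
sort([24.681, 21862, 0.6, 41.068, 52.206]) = [0.6, 24.681, 41.068, 52.206, 21862]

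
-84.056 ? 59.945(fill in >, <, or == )<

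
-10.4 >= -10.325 False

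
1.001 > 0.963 True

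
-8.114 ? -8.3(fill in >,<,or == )>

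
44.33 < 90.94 True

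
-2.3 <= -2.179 True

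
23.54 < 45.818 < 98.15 True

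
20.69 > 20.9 False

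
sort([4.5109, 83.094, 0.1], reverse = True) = [83.094, 4.5109, 0.1]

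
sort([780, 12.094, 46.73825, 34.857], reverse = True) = [780, 46.73825, 34.857, 12.094]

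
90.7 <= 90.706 True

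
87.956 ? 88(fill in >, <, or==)<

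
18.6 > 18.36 True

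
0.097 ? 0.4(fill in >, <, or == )<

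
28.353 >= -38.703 True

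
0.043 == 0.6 False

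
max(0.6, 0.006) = 0.6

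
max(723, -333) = 723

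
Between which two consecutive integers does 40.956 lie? 40 and 41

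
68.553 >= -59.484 True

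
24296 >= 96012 False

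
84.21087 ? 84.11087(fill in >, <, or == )>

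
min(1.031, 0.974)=0.974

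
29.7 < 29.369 False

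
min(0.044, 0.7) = 0.044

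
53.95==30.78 False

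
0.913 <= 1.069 True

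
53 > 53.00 False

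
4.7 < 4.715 True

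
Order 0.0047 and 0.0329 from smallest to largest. 0.0047, 0.0329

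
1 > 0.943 True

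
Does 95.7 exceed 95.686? Yes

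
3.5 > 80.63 False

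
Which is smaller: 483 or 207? 207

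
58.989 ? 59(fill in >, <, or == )<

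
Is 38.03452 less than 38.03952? Yes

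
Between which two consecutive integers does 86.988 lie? 86 and 87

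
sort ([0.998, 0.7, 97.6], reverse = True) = [97.6, 0.998, 0.7]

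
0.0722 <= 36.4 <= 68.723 True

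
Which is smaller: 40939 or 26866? 26866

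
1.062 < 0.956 False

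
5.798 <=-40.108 False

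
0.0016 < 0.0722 True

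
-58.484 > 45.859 False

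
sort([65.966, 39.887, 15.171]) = [15.171, 39.887, 65.966]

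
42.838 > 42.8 True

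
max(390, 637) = 637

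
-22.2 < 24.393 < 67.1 True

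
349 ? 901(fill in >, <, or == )<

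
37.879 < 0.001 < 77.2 False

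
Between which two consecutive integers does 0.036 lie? 0 and 1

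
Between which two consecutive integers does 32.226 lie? 32 and 33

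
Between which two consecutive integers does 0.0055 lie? 0 and 1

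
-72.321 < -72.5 False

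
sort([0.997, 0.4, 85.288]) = [0.4, 0.997, 85.288]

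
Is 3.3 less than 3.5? Yes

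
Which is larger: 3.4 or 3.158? 3.4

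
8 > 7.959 True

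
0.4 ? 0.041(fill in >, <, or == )>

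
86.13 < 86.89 True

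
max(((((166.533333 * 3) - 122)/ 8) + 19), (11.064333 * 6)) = 66.385998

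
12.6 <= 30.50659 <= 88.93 True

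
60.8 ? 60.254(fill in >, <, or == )>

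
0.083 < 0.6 True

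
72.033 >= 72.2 False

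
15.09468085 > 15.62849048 False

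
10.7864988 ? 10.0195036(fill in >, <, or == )>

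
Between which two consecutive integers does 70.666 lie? 70 and 71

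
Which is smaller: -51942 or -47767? -51942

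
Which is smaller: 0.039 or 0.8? 0.039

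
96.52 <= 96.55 True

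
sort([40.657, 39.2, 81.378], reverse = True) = [81.378, 40.657, 39.2]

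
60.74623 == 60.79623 False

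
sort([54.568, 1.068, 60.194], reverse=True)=[60.194, 54.568, 1.068]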